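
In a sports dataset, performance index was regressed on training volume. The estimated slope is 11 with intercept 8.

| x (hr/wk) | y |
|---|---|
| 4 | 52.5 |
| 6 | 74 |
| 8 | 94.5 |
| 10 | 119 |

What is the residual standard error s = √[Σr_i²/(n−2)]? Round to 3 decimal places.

x=4: ŷ = 8 + 11·4 = 52; r = 52.5 − 52 = 0.5
x=6: ŷ = 8 + 11·6 = 74; r = 74 − 74 = 0
x=8: ŷ = 8 + 11·8 = 96; r = 94.5 − 96 = -1.5
x=10: ŷ = 8 + 11·10 = 118; r = 119 − 118 = 1
SSE = 0.25 + 0 + 2.25 + 1 = 3.5
s = √(3.5/2) = √1.75 ≈ 1.323

s = 1.323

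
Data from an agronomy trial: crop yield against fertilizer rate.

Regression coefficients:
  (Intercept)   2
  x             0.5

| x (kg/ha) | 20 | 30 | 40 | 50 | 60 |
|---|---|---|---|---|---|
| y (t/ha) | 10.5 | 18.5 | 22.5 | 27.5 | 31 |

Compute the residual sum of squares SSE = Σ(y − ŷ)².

x=20: ŷ = 2 + 0.5·20 = 12; e = 10.5 − 12 = -1.5
x=30: ŷ = 2 + 0.5·30 = 17; e = 18.5 − 17 = 1.5
x=40: ŷ = 2 + 0.5·40 = 22; e = 22.5 − 22 = 0.5
x=50: ŷ = 2 + 0.5·50 = 27; e = 27.5 − 27 = 0.5
x=60: ŷ = 2 + 0.5·60 = 32; e = 31 − 32 = -1
SSE = 2.25 + 2.25 + 0.25 + 0.25 + 1 = 6

SSE = 6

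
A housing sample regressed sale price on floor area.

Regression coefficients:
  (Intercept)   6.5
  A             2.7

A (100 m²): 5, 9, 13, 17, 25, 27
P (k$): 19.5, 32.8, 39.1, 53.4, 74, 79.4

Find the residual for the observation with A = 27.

r = 0

P̂ = 6.5 + 2.7·27 = 79.4
r = 79.4 − 79.4 = 0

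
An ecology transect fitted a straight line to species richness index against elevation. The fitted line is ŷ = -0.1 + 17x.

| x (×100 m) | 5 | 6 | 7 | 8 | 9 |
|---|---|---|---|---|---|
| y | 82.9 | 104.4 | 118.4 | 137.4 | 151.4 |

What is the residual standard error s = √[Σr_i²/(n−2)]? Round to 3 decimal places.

x=5: ŷ = -0.1 + 17·5 = 84.9; r = 82.9 − 84.9 = -2
x=6: ŷ = -0.1 + 17·6 = 101.9; r = 104.4 − 101.9 = 2.5
x=7: ŷ = -0.1 + 17·7 = 118.9; r = 118.4 − 118.9 = -0.5
x=8: ŷ = -0.1 + 17·8 = 135.9; r = 137.4 − 135.9 = 1.5
x=9: ŷ = -0.1 + 17·9 = 152.9; r = 151.4 − 152.9 = -1.5
SSE = 4 + 6.25 + 0.25 + 2.25 + 2.25 = 15
s = √(15/3) = √5 ≈ 2.236

s = 2.236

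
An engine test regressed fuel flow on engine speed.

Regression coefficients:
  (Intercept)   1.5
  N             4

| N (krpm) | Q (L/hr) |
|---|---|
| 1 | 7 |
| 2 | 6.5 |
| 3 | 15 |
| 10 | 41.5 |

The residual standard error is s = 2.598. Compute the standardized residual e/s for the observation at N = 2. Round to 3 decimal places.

Q̂ = 1.5 + 4·2 = 9.5
e = 6.5 − 9.5 = -3
e/s = -3 / 2.598 = -1.155

-1.155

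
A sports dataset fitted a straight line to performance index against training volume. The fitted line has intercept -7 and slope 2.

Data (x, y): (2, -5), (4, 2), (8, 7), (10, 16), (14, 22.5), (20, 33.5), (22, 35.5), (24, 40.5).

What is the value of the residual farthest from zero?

e = 3

x=2: ŷ = -7 + 2·2 = -3; e = -5 − (-3) = -2
x=4: ŷ = -7 + 2·4 = 1; e = 2 − 1 = 1
x=8: ŷ = -7 + 2·8 = 9; e = 7 − 9 = -2
x=10: ŷ = -7 + 2·10 = 13; e = 16 − 13 = 3
x=14: ŷ = -7 + 2·14 = 21; e = 22.5 − 21 = 1.5
x=20: ŷ = -7 + 2·20 = 33; e = 33.5 − 33 = 0.5
x=22: ŷ = -7 + 2·22 = 37; e = 35.5 − 37 = -1.5
x=24: ŷ = -7 + 2·24 = 41; e = 40.5 − 41 = -0.5
Largest |e| is 3 at x = 10, residual 3.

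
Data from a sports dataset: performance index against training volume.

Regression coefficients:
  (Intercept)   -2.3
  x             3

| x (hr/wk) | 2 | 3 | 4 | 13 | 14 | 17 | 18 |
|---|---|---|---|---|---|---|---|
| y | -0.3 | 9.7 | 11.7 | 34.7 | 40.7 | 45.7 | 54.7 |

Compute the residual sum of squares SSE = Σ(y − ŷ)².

x=2: ŷ = -2.3 + 3·2 = 3.7; e = -0.3 − 3.7 = -4
x=3: ŷ = -2.3 + 3·3 = 6.7; e = 9.7 − 6.7 = 3
x=4: ŷ = -2.3 + 3·4 = 9.7; e = 11.7 − 9.7 = 2
x=13: ŷ = -2.3 + 3·13 = 36.7; e = 34.7 − 36.7 = -2
x=14: ŷ = -2.3 + 3·14 = 39.7; e = 40.7 − 39.7 = 1
x=17: ŷ = -2.3 + 3·17 = 48.7; e = 45.7 − 48.7 = -3
x=18: ŷ = -2.3 + 3·18 = 51.7; e = 54.7 − 51.7 = 3
SSE = 16 + 9 + 4 + 4 + 1 + 9 + 9 = 52

SSE = 52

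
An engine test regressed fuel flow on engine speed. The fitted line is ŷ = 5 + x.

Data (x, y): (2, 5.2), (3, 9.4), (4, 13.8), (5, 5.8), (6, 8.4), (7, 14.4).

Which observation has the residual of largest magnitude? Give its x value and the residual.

x = 4, e = 4.8

x=2: ŷ = 5 + 2 = 7; e = 5.2 − 7 = -1.8
x=3: ŷ = 5 + 3 = 8; e = 9.4 − 8 = 1.4
x=4: ŷ = 5 + 4 = 9; e = 13.8 − 9 = 4.8
x=5: ŷ = 5 + 5 = 10; e = 5.8 − 10 = -4.2
x=6: ŷ = 5 + 6 = 11; e = 8.4 − 11 = -2.6
x=7: ŷ = 5 + 7 = 12; e = 14.4 − 12 = 2.4
Largest |e| is 4.8 at x = 4, residual 4.8.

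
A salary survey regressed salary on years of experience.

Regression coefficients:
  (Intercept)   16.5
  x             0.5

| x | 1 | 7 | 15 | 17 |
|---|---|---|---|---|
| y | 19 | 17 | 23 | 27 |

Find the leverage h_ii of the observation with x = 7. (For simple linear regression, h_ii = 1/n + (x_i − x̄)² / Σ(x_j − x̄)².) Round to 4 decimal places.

h = 0.3049

x̄ = (1 + 7 + 15 + 17)/4 = 10
Σ(x − x̄)² = 81 + 9 + 25 + 49 = 164
h = 1/4 + (-3)²/164 = 0.25 + 0.054878 = 0.3049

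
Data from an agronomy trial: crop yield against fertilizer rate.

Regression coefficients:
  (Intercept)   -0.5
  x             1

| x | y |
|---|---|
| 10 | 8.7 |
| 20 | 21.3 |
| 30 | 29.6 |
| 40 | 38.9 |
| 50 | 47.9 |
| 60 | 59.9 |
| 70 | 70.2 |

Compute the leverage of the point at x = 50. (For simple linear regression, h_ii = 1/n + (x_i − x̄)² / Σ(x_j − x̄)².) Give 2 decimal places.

x̄ = (10 + 20 + 30 + 40 + 50 + 60 + 70)/7 = 40
Σ(x − x̄)² = 900 + 400 + 100 + 0 + 100 + 400 + 900 = 2800
h = 1/7 + (10)²/2800 = 0.142857 + 0.0357143 = 0.18

h = 0.18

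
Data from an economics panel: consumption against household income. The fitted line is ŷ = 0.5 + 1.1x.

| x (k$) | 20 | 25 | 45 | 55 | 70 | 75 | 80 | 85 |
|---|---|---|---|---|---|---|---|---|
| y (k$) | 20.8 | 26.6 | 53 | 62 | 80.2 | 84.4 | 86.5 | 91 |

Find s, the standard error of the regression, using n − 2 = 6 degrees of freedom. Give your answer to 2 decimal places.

x=20: ŷ = 0.5 + 1.1·20 = 22.5; e = 20.8 − 22.5 = -1.7
x=25: ŷ = 0.5 + 1.1·25 = 28; e = 26.6 − 28 = -1.4
x=45: ŷ = 0.5 + 1.1·45 = 50; e = 53 − 50 = 3
x=55: ŷ = 0.5 + 1.1·55 = 61; e = 62 − 61 = 1
x=70: ŷ = 0.5 + 1.1·70 = 77.5; e = 80.2 − 77.5 = 2.7
x=75: ŷ = 0.5 + 1.1·75 = 83; e = 84.4 − 83 = 1.4
x=80: ŷ = 0.5 + 1.1·80 = 88.5; e = 86.5 − 88.5 = -2
x=85: ŷ = 0.5 + 1.1·85 = 94; e = 91 − 94 = -3
SSE = 2.89 + 1.96 + 9 + 1 + 7.29 + 1.96 + 4 + 9 = 37.1
s = √(37.1/6) = √6.18333 ≈ 2.49

s = 2.49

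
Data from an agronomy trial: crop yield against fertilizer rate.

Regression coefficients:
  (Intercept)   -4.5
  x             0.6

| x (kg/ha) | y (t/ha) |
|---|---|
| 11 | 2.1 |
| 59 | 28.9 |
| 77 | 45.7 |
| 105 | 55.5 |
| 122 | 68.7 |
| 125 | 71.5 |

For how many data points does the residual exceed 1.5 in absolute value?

x=11: ŷ = -4.5 + 0.6·11 = 2.1; e = 2.1 − 2.1 = 0
x=59: ŷ = -4.5 + 0.6·59 = 30.9; e = 28.9 − 30.9 = -2
x=77: ŷ = -4.5 + 0.6·77 = 41.7; e = 45.7 − 41.7 = 4
x=105: ŷ = -4.5 + 0.6·105 = 58.5; e = 55.5 − 58.5 = -3
x=122: ŷ = -4.5 + 0.6·122 = 68.7; e = 68.7 − 68.7 = 0
x=125: ŷ = -4.5 + 0.6·125 = 70.5; e = 71.5 − 70.5 = 1
|e| > 1.5: x=59 (|e|=2), x=77 (|e|=4), x=105 (|e|=3) → 3

3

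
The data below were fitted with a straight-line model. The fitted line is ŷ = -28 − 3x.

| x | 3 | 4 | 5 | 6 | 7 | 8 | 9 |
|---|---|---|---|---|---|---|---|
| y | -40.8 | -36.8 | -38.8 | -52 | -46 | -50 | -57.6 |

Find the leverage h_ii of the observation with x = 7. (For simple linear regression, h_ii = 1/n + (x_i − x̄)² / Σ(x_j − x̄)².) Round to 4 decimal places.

x̄ = (3 + 4 + 5 + 6 + 7 + 8 + 9)/7 = 6
Σ(x − x̄)² = 9 + 4 + 1 + 0 + 1 + 4 + 9 = 28
h = 1/7 + (1)²/28 = 0.142857 + 0.0357143 = 0.1786

h = 0.1786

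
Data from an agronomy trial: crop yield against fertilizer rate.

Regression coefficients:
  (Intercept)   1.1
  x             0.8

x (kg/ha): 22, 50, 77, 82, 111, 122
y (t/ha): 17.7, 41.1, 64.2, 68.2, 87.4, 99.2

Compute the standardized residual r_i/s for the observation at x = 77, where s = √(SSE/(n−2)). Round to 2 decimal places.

x=22: ŷ = 1.1 + 0.8·22 = 18.7; r = 17.7 − 18.7 = -1
x=50: ŷ = 1.1 + 0.8·50 = 41.1; r = 41.1 − 41.1 = 0
x=77: ŷ = 1.1 + 0.8·77 = 62.7; r = 64.2 − 62.7 = 1.5
x=82: ŷ = 1.1 + 0.8·82 = 66.7; r = 68.2 − 66.7 = 1.5
x=111: ŷ = 1.1 + 0.8·111 = 89.9; r = 87.4 − 89.9 = -2.5
x=122: ŷ = 1.1 + 0.8·122 = 98.7; r = 99.2 − 98.7 = 0.5
SSE = 1 + 0 + 2.25 + 2.25 + 6.25 + 0.25 = 12
s = √(12/4) = 1.73205
r/s = 1.5 / 1.73205 = 0.87

0.87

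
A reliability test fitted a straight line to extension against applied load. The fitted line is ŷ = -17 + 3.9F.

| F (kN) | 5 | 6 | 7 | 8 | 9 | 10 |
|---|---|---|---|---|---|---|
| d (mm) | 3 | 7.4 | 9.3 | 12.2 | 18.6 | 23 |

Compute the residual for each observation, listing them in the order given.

0.5, 1, -1, -2, 0.5, 1

F=5: ŷ = -17 + 3.9·5 = 2.5; e = 3 − 2.5 = 0.5
F=6: ŷ = -17 + 3.9·6 = 6.4; e = 7.4 − 6.4 = 1
F=7: ŷ = -17 + 3.9·7 = 10.3; e = 9.3 − 10.3 = -1
F=8: ŷ = -17 + 3.9·8 = 14.2; e = 12.2 − 14.2 = -2
F=9: ŷ = -17 + 3.9·9 = 18.1; e = 18.6 − 18.1 = 0.5
F=10: ŷ = -17 + 3.9·10 = 22; e = 23 − 22 = 1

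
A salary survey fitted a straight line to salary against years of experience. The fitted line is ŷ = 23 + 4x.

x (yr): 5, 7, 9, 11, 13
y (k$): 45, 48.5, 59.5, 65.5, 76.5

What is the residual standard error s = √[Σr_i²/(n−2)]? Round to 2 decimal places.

s = 2.24

x=5: ŷ = 23 + 4·5 = 43; r = 45 − 43 = 2
x=7: ŷ = 23 + 4·7 = 51; r = 48.5 − 51 = -2.5
x=9: ŷ = 23 + 4·9 = 59; r = 59.5 − 59 = 0.5
x=11: ŷ = 23 + 4·11 = 67; r = 65.5 − 67 = -1.5
x=13: ŷ = 23 + 4·13 = 75; r = 76.5 − 75 = 1.5
SSE = 4 + 6.25 + 0.25 + 2.25 + 2.25 = 15
s = √(15/3) = √5 ≈ 2.24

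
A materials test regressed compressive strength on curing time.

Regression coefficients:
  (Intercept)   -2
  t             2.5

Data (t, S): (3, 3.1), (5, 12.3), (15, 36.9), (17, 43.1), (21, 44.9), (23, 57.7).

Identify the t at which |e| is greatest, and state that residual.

t = 21, e = -5.6

t=3: ŷ = -2 + 2.5·3 = 5.5; e = 3.1 − 5.5 = -2.4
t=5: ŷ = -2 + 2.5·5 = 10.5; e = 12.3 − 10.5 = 1.8
t=15: ŷ = -2 + 2.5·15 = 35.5; e = 36.9 − 35.5 = 1.4
t=17: ŷ = -2 + 2.5·17 = 40.5; e = 43.1 − 40.5 = 2.6
t=21: ŷ = -2 + 2.5·21 = 50.5; e = 44.9 − 50.5 = -5.6
t=23: ŷ = -2 + 2.5·23 = 55.5; e = 57.7 − 55.5 = 2.2
Largest |e| is 5.6 at t = 21, residual -5.6.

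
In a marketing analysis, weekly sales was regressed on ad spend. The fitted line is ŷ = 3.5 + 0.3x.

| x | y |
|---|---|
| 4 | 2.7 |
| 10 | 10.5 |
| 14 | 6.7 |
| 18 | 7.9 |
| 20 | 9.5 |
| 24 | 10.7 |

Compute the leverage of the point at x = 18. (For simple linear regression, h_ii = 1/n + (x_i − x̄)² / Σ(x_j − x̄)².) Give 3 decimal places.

h = 0.201

x̄ = (4 + 10 + 14 + 18 + 20 + 24)/6 = 15
Σ(x − x̄)² = 121 + 25 + 1 + 9 + 25 + 81 = 262
h = 1/6 + (3)²/262 = 0.166667 + 0.0343511 = 0.201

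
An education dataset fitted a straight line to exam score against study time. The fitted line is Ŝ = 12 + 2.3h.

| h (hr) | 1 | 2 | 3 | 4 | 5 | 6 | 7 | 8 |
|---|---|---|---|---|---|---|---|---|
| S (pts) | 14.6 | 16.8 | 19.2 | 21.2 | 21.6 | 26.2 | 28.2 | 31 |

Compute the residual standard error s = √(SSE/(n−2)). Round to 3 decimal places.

s = 0.852

h=1: Ŝ = 12 + 2.3·1 = 14.3; e = 14.6 − 14.3 = 0.3
h=2: Ŝ = 12 + 2.3·2 = 16.6; e = 16.8 − 16.6 = 0.2
h=3: Ŝ = 12 + 2.3·3 = 18.9; e = 19.2 − 18.9 = 0.3
h=4: Ŝ = 12 + 2.3·4 = 21.2; e = 21.2 − 21.2 = 0
h=5: Ŝ = 12 + 2.3·5 = 23.5; e = 21.6 − 23.5 = -1.9
h=6: Ŝ = 12 + 2.3·6 = 25.8; e = 26.2 − 25.8 = 0.4
h=7: Ŝ = 12 + 2.3·7 = 28.1; e = 28.2 − 28.1 = 0.1
h=8: Ŝ = 12 + 2.3·8 = 30.4; e = 31 − 30.4 = 0.6
SSE = 0.09 + 0.04 + 0.09 + 0 + 3.61 + 0.16 + 0.01 + 0.36 = 4.36
s = √(4.36/6) = √0.726667 ≈ 0.852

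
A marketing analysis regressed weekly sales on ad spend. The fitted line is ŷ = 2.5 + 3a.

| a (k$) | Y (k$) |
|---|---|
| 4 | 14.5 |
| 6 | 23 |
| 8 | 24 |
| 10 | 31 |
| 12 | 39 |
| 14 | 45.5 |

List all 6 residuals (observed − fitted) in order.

0, 2.5, -2.5, -1.5, 0.5, 1

a=4: ŷ = 2.5 + 3·4 = 14.5; r = 14.5 − 14.5 = 0
a=6: ŷ = 2.5 + 3·6 = 20.5; r = 23 − 20.5 = 2.5
a=8: ŷ = 2.5 + 3·8 = 26.5; r = 24 − 26.5 = -2.5
a=10: ŷ = 2.5 + 3·10 = 32.5; r = 31 − 32.5 = -1.5
a=12: ŷ = 2.5 + 3·12 = 38.5; r = 39 − 38.5 = 0.5
a=14: ŷ = 2.5 + 3·14 = 44.5; r = 45.5 − 44.5 = 1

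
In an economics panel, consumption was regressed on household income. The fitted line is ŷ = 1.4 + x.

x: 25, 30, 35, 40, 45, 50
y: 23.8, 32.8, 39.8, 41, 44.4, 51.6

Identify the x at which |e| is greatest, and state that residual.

x=25: ŷ = 1.4 + 25 = 26.4; e = 23.8 − 26.4 = -2.6
x=30: ŷ = 1.4 + 30 = 31.4; e = 32.8 − 31.4 = 1.4
x=35: ŷ = 1.4 + 35 = 36.4; e = 39.8 − 36.4 = 3.4
x=40: ŷ = 1.4 + 40 = 41.4; e = 41 − 41.4 = -0.4
x=45: ŷ = 1.4 + 45 = 46.4; e = 44.4 − 46.4 = -2
x=50: ŷ = 1.4 + 50 = 51.4; e = 51.6 − 51.4 = 0.2
Largest |e| is 3.4 at x = 35, residual 3.4.

x = 35, e = 3.4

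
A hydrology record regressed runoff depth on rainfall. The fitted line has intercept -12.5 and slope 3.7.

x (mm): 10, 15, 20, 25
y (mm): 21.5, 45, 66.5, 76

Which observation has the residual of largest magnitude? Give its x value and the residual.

x=10: ŷ = -12.5 + 3.7·10 = 24.5; r = 21.5 − 24.5 = -3
x=15: ŷ = -12.5 + 3.7·15 = 43; r = 45 − 43 = 2
x=20: ŷ = -12.5 + 3.7·20 = 61.5; r = 66.5 − 61.5 = 5
x=25: ŷ = -12.5 + 3.7·25 = 80; r = 76 − 80 = -4
Largest |r| is 5 at x = 20, residual 5.

x = 20, r = 5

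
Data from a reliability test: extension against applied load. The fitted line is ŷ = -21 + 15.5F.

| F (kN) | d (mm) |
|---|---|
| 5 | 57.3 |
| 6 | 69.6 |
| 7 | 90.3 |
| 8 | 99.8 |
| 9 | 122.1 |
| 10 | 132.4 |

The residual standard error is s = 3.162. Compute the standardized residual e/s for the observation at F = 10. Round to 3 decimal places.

ŷ = -21 + 15.5·10 = 134
e = 132.4 − 134 = -1.6
e/s = -1.6 / 3.162 = -0.506

-0.506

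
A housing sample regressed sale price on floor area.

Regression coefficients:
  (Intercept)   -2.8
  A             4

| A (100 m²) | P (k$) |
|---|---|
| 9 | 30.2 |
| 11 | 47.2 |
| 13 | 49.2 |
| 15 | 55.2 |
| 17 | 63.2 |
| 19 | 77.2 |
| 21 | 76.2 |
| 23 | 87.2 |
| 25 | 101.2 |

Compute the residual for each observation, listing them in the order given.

-3, 6, 0, -2, -2, 4, -5, -2, 4

A=9: ŷ = -2.8 + 4·9 = 33.2; e = 30.2 − 33.2 = -3
A=11: ŷ = -2.8 + 4·11 = 41.2; e = 47.2 − 41.2 = 6
A=13: ŷ = -2.8 + 4·13 = 49.2; e = 49.2 − 49.2 = 0
A=15: ŷ = -2.8 + 4·15 = 57.2; e = 55.2 − 57.2 = -2
A=17: ŷ = -2.8 + 4·17 = 65.2; e = 63.2 − 65.2 = -2
A=19: ŷ = -2.8 + 4·19 = 73.2; e = 77.2 − 73.2 = 4
A=21: ŷ = -2.8 + 4·21 = 81.2; e = 76.2 − 81.2 = -5
A=23: ŷ = -2.8 + 4·23 = 89.2; e = 87.2 − 89.2 = -2
A=25: ŷ = -2.8 + 4·25 = 97.2; e = 101.2 − 97.2 = 4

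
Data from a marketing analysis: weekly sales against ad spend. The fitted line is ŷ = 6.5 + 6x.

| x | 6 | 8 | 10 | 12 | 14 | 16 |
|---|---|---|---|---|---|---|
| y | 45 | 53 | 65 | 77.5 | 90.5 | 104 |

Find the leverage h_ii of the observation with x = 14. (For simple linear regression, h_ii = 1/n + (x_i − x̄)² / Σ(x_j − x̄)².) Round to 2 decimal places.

h = 0.30

x̄ = (6 + 8 + 10 + 12 + 14 + 16)/6 = 11
Σ(x − x̄)² = 25 + 9 + 1 + 1 + 9 + 25 = 70
h = 1/6 + (3)²/70 = 0.166667 + 0.128571 = 0.30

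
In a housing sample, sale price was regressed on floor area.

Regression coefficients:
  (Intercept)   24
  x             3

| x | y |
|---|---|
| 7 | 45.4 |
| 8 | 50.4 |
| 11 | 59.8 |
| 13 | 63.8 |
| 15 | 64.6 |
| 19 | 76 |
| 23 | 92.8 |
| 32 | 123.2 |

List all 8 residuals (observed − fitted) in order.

0.4, 2.4, 2.8, 0.8, -4.4, -5, -0.2, 3.2

x=7: ŷ = 24 + 3·7 = 45; r = 45.4 − 45 = 0.4
x=8: ŷ = 24 + 3·8 = 48; r = 50.4 − 48 = 2.4
x=11: ŷ = 24 + 3·11 = 57; r = 59.8 − 57 = 2.8
x=13: ŷ = 24 + 3·13 = 63; r = 63.8 − 63 = 0.8
x=15: ŷ = 24 + 3·15 = 69; r = 64.6 − 69 = -4.4
x=19: ŷ = 24 + 3·19 = 81; r = 76 − 81 = -5
x=23: ŷ = 24 + 3·23 = 93; r = 92.8 − 93 = -0.2
x=32: ŷ = 24 + 3·32 = 120; r = 123.2 − 120 = 3.2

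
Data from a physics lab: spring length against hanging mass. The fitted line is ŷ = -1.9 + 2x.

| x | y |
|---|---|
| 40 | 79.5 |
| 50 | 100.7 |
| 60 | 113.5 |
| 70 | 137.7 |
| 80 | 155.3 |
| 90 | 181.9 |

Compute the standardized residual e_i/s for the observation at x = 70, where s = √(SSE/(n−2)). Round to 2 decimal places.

-0.11

x=40: ŷ = -1.9 + 2·40 = 78.1; e = 79.5 − 78.1 = 1.4
x=50: ŷ = -1.9 + 2·50 = 98.1; e = 100.7 − 98.1 = 2.6
x=60: ŷ = -1.9 + 2·60 = 118.1; e = 113.5 − 118.1 = -4.6
x=70: ŷ = -1.9 + 2·70 = 138.1; e = 137.7 − 138.1 = -0.4
x=80: ŷ = -1.9 + 2·80 = 158.1; e = 155.3 − 158.1 = -2.8
x=90: ŷ = -1.9 + 2·90 = 178.1; e = 181.9 − 178.1 = 3.8
SSE = 1.96 + 6.76 + 21.16 + 0.16 + 7.84 + 14.44 = 52.32
s = √(52.32/4) = 3.61663
e/s = -0.4 / 3.61663 = -0.11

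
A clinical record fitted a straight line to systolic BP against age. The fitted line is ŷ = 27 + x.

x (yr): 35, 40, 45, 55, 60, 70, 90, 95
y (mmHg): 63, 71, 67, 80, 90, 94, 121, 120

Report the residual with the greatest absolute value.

e = -5

x=35: ŷ = 27 + 35 = 62; e = 63 − 62 = 1
x=40: ŷ = 27 + 40 = 67; e = 71 − 67 = 4
x=45: ŷ = 27 + 45 = 72; e = 67 − 72 = -5
x=55: ŷ = 27 + 55 = 82; e = 80 − 82 = -2
x=60: ŷ = 27 + 60 = 87; e = 90 − 87 = 3
x=70: ŷ = 27 + 70 = 97; e = 94 − 97 = -3
x=90: ŷ = 27 + 90 = 117; e = 121 − 117 = 4
x=95: ŷ = 27 + 95 = 122; e = 120 − 122 = -2
Largest |e| is 5 at x = 45, residual -5.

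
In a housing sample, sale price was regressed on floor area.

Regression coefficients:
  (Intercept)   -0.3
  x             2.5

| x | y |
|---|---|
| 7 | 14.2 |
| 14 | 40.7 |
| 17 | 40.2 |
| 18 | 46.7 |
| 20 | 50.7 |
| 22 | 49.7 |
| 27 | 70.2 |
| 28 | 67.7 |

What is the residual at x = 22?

r = -5

ŷ = -0.3 + 2.5·22 = 54.7
r = 49.7 − 54.7 = -5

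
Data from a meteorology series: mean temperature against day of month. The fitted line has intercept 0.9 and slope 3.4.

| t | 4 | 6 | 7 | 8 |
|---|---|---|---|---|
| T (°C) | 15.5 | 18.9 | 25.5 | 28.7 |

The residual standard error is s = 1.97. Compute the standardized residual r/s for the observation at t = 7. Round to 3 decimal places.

ŷ = 0.9 + 3.4·7 = 24.7
r = 25.5 − 24.7 = 0.8
r/s = 0.8 / 1.97 = 0.406

0.406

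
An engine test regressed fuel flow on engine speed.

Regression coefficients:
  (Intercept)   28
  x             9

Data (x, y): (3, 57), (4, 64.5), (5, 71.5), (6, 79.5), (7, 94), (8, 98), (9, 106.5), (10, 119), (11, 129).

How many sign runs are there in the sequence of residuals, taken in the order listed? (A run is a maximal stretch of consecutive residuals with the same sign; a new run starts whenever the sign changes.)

5 runs

x=3: ŷ = 28 + 9·3 = 55; e = 57 − 55 = 2
x=4: ŷ = 28 + 9·4 = 64; e = 64.5 − 64 = 0.5
x=5: ŷ = 28 + 9·5 = 73; e = 71.5 − 73 = -1.5
x=6: ŷ = 28 + 9·6 = 82; e = 79.5 − 82 = -2.5
x=7: ŷ = 28 + 9·7 = 91; e = 94 − 91 = 3
x=8: ŷ = 28 + 9·8 = 100; e = 98 − 100 = -2
x=9: ŷ = 28 + 9·9 = 109; e = 106.5 − 109 = -2.5
x=10: ŷ = 28 + 9·10 = 118; e = 119 − 118 = 1
x=11: ŷ = 28 + 9·11 = 127; e = 129 − 127 = 2
Signs: + + − − + − − + +
Runs: +×2, −×2, +×1, −×2, +×2 → 5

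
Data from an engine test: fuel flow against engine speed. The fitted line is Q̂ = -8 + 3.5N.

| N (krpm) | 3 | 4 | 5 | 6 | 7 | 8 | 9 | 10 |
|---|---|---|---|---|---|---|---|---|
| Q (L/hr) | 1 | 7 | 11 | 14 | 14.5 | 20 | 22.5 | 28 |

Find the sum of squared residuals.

SSE = 12.5

N=3: Q̂ = -8 + 3.5·3 = 2.5; e = 1 − 2.5 = -1.5
N=4: Q̂ = -8 + 3.5·4 = 6; e = 7 − 6 = 1
N=5: Q̂ = -8 + 3.5·5 = 9.5; e = 11 − 9.5 = 1.5
N=6: Q̂ = -8 + 3.5·6 = 13; e = 14 − 13 = 1
N=7: Q̂ = -8 + 3.5·7 = 16.5; e = 14.5 − 16.5 = -2
N=8: Q̂ = -8 + 3.5·8 = 20; e = 20 − 20 = 0
N=9: Q̂ = -8 + 3.5·9 = 23.5; e = 22.5 − 23.5 = -1
N=10: Q̂ = -8 + 3.5·10 = 27; e = 28 − 27 = 1
SSE = 2.25 + 1 + 2.25 + 1 + 4 + 0 + 1 + 1 = 12.5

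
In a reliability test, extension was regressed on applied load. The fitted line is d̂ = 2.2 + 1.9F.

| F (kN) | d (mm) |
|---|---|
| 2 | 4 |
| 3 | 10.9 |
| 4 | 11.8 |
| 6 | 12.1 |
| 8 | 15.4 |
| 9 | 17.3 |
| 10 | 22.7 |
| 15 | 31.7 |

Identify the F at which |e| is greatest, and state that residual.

F=2: d̂ = 2.2 + 1.9·2 = 6; e = 4 − 6 = -2
F=3: d̂ = 2.2 + 1.9·3 = 7.9; e = 10.9 − 7.9 = 3
F=4: d̂ = 2.2 + 1.9·4 = 9.8; e = 11.8 − 9.8 = 2
F=6: d̂ = 2.2 + 1.9·6 = 13.6; e = 12.1 − 13.6 = -1.5
F=8: d̂ = 2.2 + 1.9·8 = 17.4; e = 15.4 − 17.4 = -2
F=9: d̂ = 2.2 + 1.9·9 = 19.3; e = 17.3 − 19.3 = -2
F=10: d̂ = 2.2 + 1.9·10 = 21.2; e = 22.7 − 21.2 = 1.5
F=15: d̂ = 2.2 + 1.9·15 = 30.7; e = 31.7 − 30.7 = 1
Largest |e| is 3 at F = 3, residual 3.

F = 3, e = 3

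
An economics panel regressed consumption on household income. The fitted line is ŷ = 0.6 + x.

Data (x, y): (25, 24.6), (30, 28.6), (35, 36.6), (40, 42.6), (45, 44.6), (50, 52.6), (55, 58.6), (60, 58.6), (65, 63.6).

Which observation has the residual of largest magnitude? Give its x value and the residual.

x=25: ŷ = 0.6 + 25 = 25.6; r = 24.6 − 25.6 = -1
x=30: ŷ = 0.6 + 30 = 30.6; r = 28.6 − 30.6 = -2
x=35: ŷ = 0.6 + 35 = 35.6; r = 36.6 − 35.6 = 1
x=40: ŷ = 0.6 + 40 = 40.6; r = 42.6 − 40.6 = 2
x=45: ŷ = 0.6 + 45 = 45.6; r = 44.6 − 45.6 = -1
x=50: ŷ = 0.6 + 50 = 50.6; r = 52.6 − 50.6 = 2
x=55: ŷ = 0.6 + 55 = 55.6; r = 58.6 − 55.6 = 3
x=60: ŷ = 0.6 + 60 = 60.6; r = 58.6 − 60.6 = -2
x=65: ŷ = 0.6 + 65 = 65.6; r = 63.6 − 65.6 = -2
Largest |r| is 3 at x = 55, residual 3.

x = 55, r = 3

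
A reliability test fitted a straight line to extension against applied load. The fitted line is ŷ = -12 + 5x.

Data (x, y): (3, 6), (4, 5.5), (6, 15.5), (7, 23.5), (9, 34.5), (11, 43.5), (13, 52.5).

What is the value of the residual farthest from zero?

e = 3

x=3: ŷ = -12 + 5·3 = 3; e = 6 − 3 = 3
x=4: ŷ = -12 + 5·4 = 8; e = 5.5 − 8 = -2.5
x=6: ŷ = -12 + 5·6 = 18; e = 15.5 − 18 = -2.5
x=7: ŷ = -12 + 5·7 = 23; e = 23.5 − 23 = 0.5
x=9: ŷ = -12 + 5·9 = 33; e = 34.5 − 33 = 1.5
x=11: ŷ = -12 + 5·11 = 43; e = 43.5 − 43 = 0.5
x=13: ŷ = -12 + 5·13 = 53; e = 52.5 − 53 = -0.5
Largest |e| is 3 at x = 3, residual 3.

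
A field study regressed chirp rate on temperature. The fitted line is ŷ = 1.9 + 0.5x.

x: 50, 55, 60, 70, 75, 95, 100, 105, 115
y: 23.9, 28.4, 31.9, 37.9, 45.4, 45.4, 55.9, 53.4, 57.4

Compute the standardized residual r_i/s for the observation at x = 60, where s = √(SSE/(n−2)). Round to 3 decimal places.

x=50: ŷ = 1.9 + 0.5·50 = 26.9; r = 23.9 − 26.9 = -3
x=55: ŷ = 1.9 + 0.5·55 = 29.4; r = 28.4 − 29.4 = -1
x=60: ŷ = 1.9 + 0.5·60 = 31.9; r = 31.9 − 31.9 = 0
x=70: ŷ = 1.9 + 0.5·70 = 36.9; r = 37.9 − 36.9 = 1
x=75: ŷ = 1.9 + 0.5·75 = 39.4; r = 45.4 − 39.4 = 6
x=95: ŷ = 1.9 + 0.5·95 = 49.4; r = 45.4 − 49.4 = -4
x=100: ŷ = 1.9 + 0.5·100 = 51.9; r = 55.9 − 51.9 = 4
x=105: ŷ = 1.9 + 0.5·105 = 54.4; r = 53.4 − 54.4 = -1
x=115: ŷ = 1.9 + 0.5·115 = 59.4; r = 57.4 − 59.4 = -2
SSE = 9 + 1 + 0 + 1 + 36 + 16 + 16 + 1 + 4 = 84
s = √(84/7) = 3.4641
r/s = 0 / 3.4641 = 0.000

0.000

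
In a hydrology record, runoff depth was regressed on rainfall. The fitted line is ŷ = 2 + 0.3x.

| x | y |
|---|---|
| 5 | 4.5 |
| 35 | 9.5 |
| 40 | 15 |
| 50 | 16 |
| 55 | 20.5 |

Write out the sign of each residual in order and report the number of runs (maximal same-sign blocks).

5 runs

x=5: ŷ = 2 + 0.3·5 = 3.5; r = 4.5 − 3.5 = 1
x=35: ŷ = 2 + 0.3·35 = 12.5; r = 9.5 − 12.5 = -3
x=40: ŷ = 2 + 0.3·40 = 14; r = 15 − 14 = 1
x=50: ŷ = 2 + 0.3·50 = 17; r = 16 − 17 = -1
x=55: ŷ = 2 + 0.3·55 = 18.5; r = 20.5 − 18.5 = 2
Signs: + − + − +
Runs: +×1, −×1, +×1, −×1, +×1 → 5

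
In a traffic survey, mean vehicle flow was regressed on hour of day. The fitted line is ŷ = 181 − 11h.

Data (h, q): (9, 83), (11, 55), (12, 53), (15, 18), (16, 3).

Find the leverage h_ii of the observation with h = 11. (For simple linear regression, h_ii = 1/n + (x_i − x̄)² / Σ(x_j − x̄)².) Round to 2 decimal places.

h = 0.28

h̄ = (9 + 11 + 12 + 15 + 16)/5 = 12.6
Σ(h − h̄)² = 12.96 + 2.56 + 0.36 + 5.76 + 11.56 = 33.2
h = 1/5 + (-1.6)²/33.2 = 0.2 + 0.0771084 = 0.28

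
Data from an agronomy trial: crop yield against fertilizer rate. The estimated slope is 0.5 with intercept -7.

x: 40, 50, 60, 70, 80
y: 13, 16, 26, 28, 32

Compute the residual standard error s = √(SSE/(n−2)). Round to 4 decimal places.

s = 2.1602

x=40: ŷ = -7 + 0.5·40 = 13; r = 13 − 13 = 0
x=50: ŷ = -7 + 0.5·50 = 18; r = 16 − 18 = -2
x=60: ŷ = -7 + 0.5·60 = 23; r = 26 − 23 = 3
x=70: ŷ = -7 + 0.5·70 = 28; r = 28 − 28 = 0
x=80: ŷ = -7 + 0.5·80 = 33; r = 32 − 33 = -1
SSE = 0 + 4 + 9 + 0 + 1 = 14
s = √(14/3) = √4.66667 ≈ 2.1602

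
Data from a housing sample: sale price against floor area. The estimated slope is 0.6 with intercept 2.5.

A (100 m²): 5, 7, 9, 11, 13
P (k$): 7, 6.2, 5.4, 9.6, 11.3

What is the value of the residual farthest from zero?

e = -2.5

A=5: ŷ = 2.5 + 0.6·5 = 5.5; e = 7 − 5.5 = 1.5
A=7: ŷ = 2.5 + 0.6·7 = 6.7; e = 6.2 − 6.7 = -0.5
A=9: ŷ = 2.5 + 0.6·9 = 7.9; e = 5.4 − 7.9 = -2.5
A=11: ŷ = 2.5 + 0.6·11 = 9.1; e = 9.6 − 9.1 = 0.5
A=13: ŷ = 2.5 + 0.6·13 = 10.3; e = 11.3 − 10.3 = 1
Largest |e| is 2.5 at A = 9, residual -2.5.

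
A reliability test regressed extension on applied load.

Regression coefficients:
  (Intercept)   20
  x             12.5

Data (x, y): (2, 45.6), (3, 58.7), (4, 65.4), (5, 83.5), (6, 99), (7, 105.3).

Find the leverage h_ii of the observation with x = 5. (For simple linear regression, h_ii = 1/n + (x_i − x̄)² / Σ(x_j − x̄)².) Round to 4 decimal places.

h = 0.1810

x̄ = (2 + 3 + 4 + 5 + 6 + 7)/6 = 4.5
Σ(x − x̄)² = 6.25 + 2.25 + 0.25 + 0.25 + 2.25 + 6.25 = 17.5
h = 1/6 + (0.5)²/17.5 = 0.166667 + 0.0142857 = 0.1810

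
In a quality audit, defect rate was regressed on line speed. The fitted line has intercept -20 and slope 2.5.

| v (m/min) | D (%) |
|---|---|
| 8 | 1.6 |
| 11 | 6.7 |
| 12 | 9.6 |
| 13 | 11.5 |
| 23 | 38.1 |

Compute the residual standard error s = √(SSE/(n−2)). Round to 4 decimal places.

s = 1.2543

v=8: ŷ = -20 + 2.5·8 = 0; e = 1.6 − 0 = 1.6
v=11: ŷ = -20 + 2.5·11 = 7.5; e = 6.7 − 7.5 = -0.8
v=12: ŷ = -20 + 2.5·12 = 10; e = 9.6 − 10 = -0.4
v=13: ŷ = -20 + 2.5·13 = 12.5; e = 11.5 − 12.5 = -1
v=23: ŷ = -20 + 2.5·23 = 37.5; e = 38.1 − 37.5 = 0.6
SSE = 2.56 + 0.64 + 0.16 + 1 + 0.36 = 4.72
s = √(4.72/3) = √1.57333 ≈ 1.2543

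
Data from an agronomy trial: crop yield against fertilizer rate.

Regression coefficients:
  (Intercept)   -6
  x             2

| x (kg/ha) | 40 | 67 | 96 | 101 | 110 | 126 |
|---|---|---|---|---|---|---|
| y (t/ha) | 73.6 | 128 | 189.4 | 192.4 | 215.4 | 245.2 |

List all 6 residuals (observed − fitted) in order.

x=40: ŷ = -6 + 2·40 = 74; e = 73.6 − 74 = -0.4
x=67: ŷ = -6 + 2·67 = 128; e = 128 − 128 = 0
x=96: ŷ = -6 + 2·96 = 186; e = 189.4 − 186 = 3.4
x=101: ŷ = -6 + 2·101 = 196; e = 192.4 − 196 = -3.6
x=110: ŷ = -6 + 2·110 = 214; e = 215.4 − 214 = 1.4
x=126: ŷ = -6 + 2·126 = 246; e = 245.2 − 246 = -0.8

-0.4, 0, 3.4, -3.6, 1.4, -0.8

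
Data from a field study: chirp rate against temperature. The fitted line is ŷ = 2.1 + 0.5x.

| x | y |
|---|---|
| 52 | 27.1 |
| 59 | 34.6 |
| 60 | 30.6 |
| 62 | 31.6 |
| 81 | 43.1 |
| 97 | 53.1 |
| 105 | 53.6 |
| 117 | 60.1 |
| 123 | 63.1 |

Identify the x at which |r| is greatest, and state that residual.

x = 59, r = 3

x=52: ŷ = 2.1 + 0.5·52 = 28.1; r = 27.1 − 28.1 = -1
x=59: ŷ = 2.1 + 0.5·59 = 31.6; r = 34.6 − 31.6 = 3
x=60: ŷ = 2.1 + 0.5·60 = 32.1; r = 30.6 − 32.1 = -1.5
x=62: ŷ = 2.1 + 0.5·62 = 33.1; r = 31.6 − 33.1 = -1.5
x=81: ŷ = 2.1 + 0.5·81 = 42.6; r = 43.1 − 42.6 = 0.5
x=97: ŷ = 2.1 + 0.5·97 = 50.6; r = 53.1 − 50.6 = 2.5
x=105: ŷ = 2.1 + 0.5·105 = 54.6; r = 53.6 − 54.6 = -1
x=117: ŷ = 2.1 + 0.5·117 = 60.6; r = 60.1 − 60.6 = -0.5
x=123: ŷ = 2.1 + 0.5·123 = 63.6; r = 63.1 − 63.6 = -0.5
Largest |r| is 3 at x = 59, residual 3.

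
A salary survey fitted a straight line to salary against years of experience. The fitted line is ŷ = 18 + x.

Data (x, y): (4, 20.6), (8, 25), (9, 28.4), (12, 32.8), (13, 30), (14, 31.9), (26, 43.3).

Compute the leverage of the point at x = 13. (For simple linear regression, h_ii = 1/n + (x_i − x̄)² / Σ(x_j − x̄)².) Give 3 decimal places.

h = 0.145

x̄ = (4 + 8 + 9 + 12 + 13 + 14 + 26)/7 = 12.2857
Σ(x − x̄)² = 68.6531 + 18.3673 + 10.7959 + 0.0816327 + 0.510204 + 2.93878 + 188.082 = 289.429
h = 1/7 + (0.714286)²/289.429 = 0.142857 + 0.0017628 = 0.145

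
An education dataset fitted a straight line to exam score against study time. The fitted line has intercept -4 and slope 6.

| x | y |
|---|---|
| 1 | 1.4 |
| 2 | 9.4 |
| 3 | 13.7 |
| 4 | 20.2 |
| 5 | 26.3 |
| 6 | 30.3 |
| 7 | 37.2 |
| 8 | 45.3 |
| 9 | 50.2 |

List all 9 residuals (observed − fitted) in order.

-0.6, 1.4, -0.3, 0.2, 0.3, -1.7, -0.8, 1.3, 0.2

x=1: ŷ = -4 + 6·1 = 2; e = 1.4 − 2 = -0.6
x=2: ŷ = -4 + 6·2 = 8; e = 9.4 − 8 = 1.4
x=3: ŷ = -4 + 6·3 = 14; e = 13.7 − 14 = -0.3
x=4: ŷ = -4 + 6·4 = 20; e = 20.2 − 20 = 0.2
x=5: ŷ = -4 + 6·5 = 26; e = 26.3 − 26 = 0.3
x=6: ŷ = -4 + 6·6 = 32; e = 30.3 − 32 = -1.7
x=7: ŷ = -4 + 6·7 = 38; e = 37.2 − 38 = -0.8
x=8: ŷ = -4 + 6·8 = 44; e = 45.3 − 44 = 1.3
x=9: ŷ = -4 + 6·9 = 50; e = 50.2 − 50 = 0.2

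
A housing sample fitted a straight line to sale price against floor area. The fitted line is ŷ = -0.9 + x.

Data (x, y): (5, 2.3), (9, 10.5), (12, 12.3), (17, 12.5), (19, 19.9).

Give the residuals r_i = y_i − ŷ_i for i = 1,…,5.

x=5: ŷ = -0.9 + 5 = 4.1; r = 2.3 − 4.1 = -1.8
x=9: ŷ = -0.9 + 9 = 8.1; r = 10.5 − 8.1 = 2.4
x=12: ŷ = -0.9 + 12 = 11.1; r = 12.3 − 11.1 = 1.2
x=17: ŷ = -0.9 + 17 = 16.1; r = 12.5 − 16.1 = -3.6
x=19: ŷ = -0.9 + 19 = 18.1; r = 19.9 − 18.1 = 1.8

-1.8, 2.4, 1.2, -3.6, 1.8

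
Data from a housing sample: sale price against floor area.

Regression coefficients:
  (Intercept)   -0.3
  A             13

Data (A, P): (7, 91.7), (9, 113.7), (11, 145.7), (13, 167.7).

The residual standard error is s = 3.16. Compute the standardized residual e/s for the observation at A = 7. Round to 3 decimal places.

0.316

P̂ = -0.3 + 13·7 = 90.7
e = 91.7 − 90.7 = 1
e/s = 1 / 3.16 = 0.316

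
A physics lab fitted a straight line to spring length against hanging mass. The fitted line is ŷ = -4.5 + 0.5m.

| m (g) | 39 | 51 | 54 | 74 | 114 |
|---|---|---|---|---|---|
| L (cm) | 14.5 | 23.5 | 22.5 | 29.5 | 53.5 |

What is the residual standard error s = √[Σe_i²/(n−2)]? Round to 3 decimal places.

m=39: ŷ = -4.5 + 0.5·39 = 15; e = 14.5 − 15 = -0.5
m=51: ŷ = -4.5 + 0.5·51 = 21; e = 23.5 − 21 = 2.5
m=54: ŷ = -4.5 + 0.5·54 = 22.5; e = 22.5 − 22.5 = 0
m=74: ŷ = -4.5 + 0.5·74 = 32.5; e = 29.5 − 32.5 = -3
m=114: ŷ = -4.5 + 0.5·114 = 52.5; e = 53.5 − 52.5 = 1
SSE = 0.25 + 6.25 + 0 + 9 + 1 = 16.5
s = √(16.5/3) = √5.5 ≈ 2.345

s = 2.345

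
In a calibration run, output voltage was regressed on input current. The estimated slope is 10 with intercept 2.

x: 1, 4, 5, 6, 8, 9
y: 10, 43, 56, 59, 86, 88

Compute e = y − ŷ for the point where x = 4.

ŷ = 2 + 10·4 = 42
e = 43 − 42 = 1

e = 1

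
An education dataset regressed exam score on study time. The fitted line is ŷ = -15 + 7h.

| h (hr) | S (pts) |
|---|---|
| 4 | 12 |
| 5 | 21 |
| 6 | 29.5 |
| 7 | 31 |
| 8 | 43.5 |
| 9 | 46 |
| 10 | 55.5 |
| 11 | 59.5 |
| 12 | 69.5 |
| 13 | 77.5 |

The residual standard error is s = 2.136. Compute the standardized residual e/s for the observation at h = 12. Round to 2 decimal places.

ŷ = -15 + 7·12 = 69
e = 69.5 − 69 = 0.5
e/s = 0.5 / 2.136 = 0.23

0.23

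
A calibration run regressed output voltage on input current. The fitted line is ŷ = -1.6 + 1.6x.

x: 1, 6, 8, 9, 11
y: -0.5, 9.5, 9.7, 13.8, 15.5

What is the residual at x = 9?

r = 1

ŷ = -1.6 + 1.6·9 = 12.8
r = 13.8 − 12.8 = 1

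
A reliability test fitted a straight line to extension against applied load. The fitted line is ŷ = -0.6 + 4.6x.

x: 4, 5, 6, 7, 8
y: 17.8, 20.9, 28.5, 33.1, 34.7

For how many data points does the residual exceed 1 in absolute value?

x=4: ŷ = -0.6 + 4.6·4 = 17.8; r = 17.8 − 17.8 = 0
x=5: ŷ = -0.6 + 4.6·5 = 22.4; r = 20.9 − 22.4 = -1.5
x=6: ŷ = -0.6 + 4.6·6 = 27; r = 28.5 − 27 = 1.5
x=7: ŷ = -0.6 + 4.6·7 = 31.6; r = 33.1 − 31.6 = 1.5
x=8: ŷ = -0.6 + 4.6·8 = 36.2; r = 34.7 − 36.2 = -1.5
|r| > 1: x=5 (|r|=1.5), x=6 (|r|=1.5), x=7 (|r|=1.5), x=8 (|r|=1.5) → 4

4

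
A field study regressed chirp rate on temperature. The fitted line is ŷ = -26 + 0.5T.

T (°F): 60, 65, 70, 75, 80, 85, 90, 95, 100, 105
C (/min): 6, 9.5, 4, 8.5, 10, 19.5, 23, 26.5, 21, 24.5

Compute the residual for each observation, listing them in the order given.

T=60: ŷ = -26 + 0.5·60 = 4; r = 6 − 4 = 2
T=65: ŷ = -26 + 0.5·65 = 6.5; r = 9.5 − 6.5 = 3
T=70: ŷ = -26 + 0.5·70 = 9; r = 4 − 9 = -5
T=75: ŷ = -26 + 0.5·75 = 11.5; r = 8.5 − 11.5 = -3
T=80: ŷ = -26 + 0.5·80 = 14; r = 10 − 14 = -4
T=85: ŷ = -26 + 0.5·85 = 16.5; r = 19.5 − 16.5 = 3
T=90: ŷ = -26 + 0.5·90 = 19; r = 23 − 19 = 4
T=95: ŷ = -26 + 0.5·95 = 21.5; r = 26.5 − 21.5 = 5
T=100: ŷ = -26 + 0.5·100 = 24; r = 21 − 24 = -3
T=105: ŷ = -26 + 0.5·105 = 26.5; r = 24.5 − 26.5 = -2

2, 3, -5, -3, -4, 3, 4, 5, -3, -2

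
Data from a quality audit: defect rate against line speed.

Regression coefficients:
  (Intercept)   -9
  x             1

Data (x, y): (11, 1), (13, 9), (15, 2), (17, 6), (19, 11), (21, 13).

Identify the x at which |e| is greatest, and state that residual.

x = 13, e = 5

x=11: ŷ = -9 + 11 = 2; e = 1 − 2 = -1
x=13: ŷ = -9 + 13 = 4; e = 9 − 4 = 5
x=15: ŷ = -9 + 15 = 6; e = 2 − 6 = -4
x=17: ŷ = -9 + 17 = 8; e = 6 − 8 = -2
x=19: ŷ = -9 + 19 = 10; e = 11 − 10 = 1
x=21: ŷ = -9 + 21 = 12; e = 13 − 12 = 1
Largest |e| is 5 at x = 13, residual 5.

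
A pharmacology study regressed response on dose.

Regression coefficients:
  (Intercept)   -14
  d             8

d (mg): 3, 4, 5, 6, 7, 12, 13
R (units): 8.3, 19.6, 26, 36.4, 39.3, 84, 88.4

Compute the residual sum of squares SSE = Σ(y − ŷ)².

SSE = 25.06

d=3: R̂ = -14 + 8·3 = 10; e = 8.3 − 10 = -1.7
d=4: R̂ = -14 + 8·4 = 18; e = 19.6 − 18 = 1.6
d=5: R̂ = -14 + 8·5 = 26; e = 26 − 26 = 0
d=6: R̂ = -14 + 8·6 = 34; e = 36.4 − 34 = 2.4
d=7: R̂ = -14 + 8·7 = 42; e = 39.3 − 42 = -2.7
d=12: R̂ = -14 + 8·12 = 82; e = 84 − 82 = 2
d=13: R̂ = -14 + 8·13 = 90; e = 88.4 − 90 = -1.6
SSE = 2.89 + 2.56 + 0 + 5.76 + 7.29 + 4 + 2.56 = 25.06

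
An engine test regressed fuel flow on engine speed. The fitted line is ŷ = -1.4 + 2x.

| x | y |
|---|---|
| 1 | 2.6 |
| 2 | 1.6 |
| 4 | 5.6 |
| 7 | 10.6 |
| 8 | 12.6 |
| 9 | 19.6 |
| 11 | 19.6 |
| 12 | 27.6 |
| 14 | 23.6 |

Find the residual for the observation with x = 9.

e = 3

ŷ = -1.4 + 2·9 = 16.6
e = 19.6 − 16.6 = 3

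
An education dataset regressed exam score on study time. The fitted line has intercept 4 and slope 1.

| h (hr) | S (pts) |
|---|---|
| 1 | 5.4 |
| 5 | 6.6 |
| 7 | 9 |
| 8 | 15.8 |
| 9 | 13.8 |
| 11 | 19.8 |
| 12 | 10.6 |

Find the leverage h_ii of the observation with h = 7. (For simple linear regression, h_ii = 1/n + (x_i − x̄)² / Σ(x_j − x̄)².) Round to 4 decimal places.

h = 0.1468

h̄ = (1 + 5 + 7 + 8 + 9 + 11 + 12)/7 = 7.57143
Σ(h − h̄)² = 43.1837 + 6.61224 + 0.326531 + 0.183673 + 2.04082 + 11.7551 + 19.6122 = 83.7143
h = 1/7 + (-0.571429)²/83.7143 = 0.142857 + 0.00390054 = 0.1468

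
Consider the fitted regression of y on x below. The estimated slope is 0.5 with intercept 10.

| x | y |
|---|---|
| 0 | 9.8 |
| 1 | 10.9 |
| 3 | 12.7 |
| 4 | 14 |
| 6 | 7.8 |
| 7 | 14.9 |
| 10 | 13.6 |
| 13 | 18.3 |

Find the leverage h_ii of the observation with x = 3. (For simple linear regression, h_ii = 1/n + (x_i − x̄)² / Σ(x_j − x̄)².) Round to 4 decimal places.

x̄ = (0 + 1 + 3 + 4 + 6 + 7 + 10 + 13)/8 = 5.5
Σ(x − x̄)² = 30.25 + 20.25 + 6.25 + 2.25 + 0.25 + 2.25 + 20.25 + 56.25 = 138
h = 1/8 + (-2.5)²/138 = 0.125 + 0.0452899 = 0.1703

h = 0.1703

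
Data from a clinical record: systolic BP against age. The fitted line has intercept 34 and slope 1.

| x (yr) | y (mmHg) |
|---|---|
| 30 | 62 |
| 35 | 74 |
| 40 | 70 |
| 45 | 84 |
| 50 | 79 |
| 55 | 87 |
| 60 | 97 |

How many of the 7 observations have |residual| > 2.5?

x=30: ŷ = 34 + 30 = 64; r = 62 − 64 = -2
x=35: ŷ = 34 + 35 = 69; r = 74 − 69 = 5
x=40: ŷ = 34 + 40 = 74; r = 70 − 74 = -4
x=45: ŷ = 34 + 45 = 79; r = 84 − 79 = 5
x=50: ŷ = 34 + 50 = 84; r = 79 − 84 = -5
x=55: ŷ = 34 + 55 = 89; r = 87 − 89 = -2
x=60: ŷ = 34 + 60 = 94; r = 97 − 94 = 3
|r| > 2.5: x=35 (|r|=5), x=40 (|r|=4), x=45 (|r|=5), x=50 (|r|=5), x=60 (|r|=3) → 5

5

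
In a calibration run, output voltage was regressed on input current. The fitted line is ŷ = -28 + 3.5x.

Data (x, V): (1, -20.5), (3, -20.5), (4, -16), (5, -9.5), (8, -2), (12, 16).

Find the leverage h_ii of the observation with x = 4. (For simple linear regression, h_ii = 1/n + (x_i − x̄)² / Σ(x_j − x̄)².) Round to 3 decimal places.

x̄ = (1 + 3 + 4 + 5 + 8 + 12)/6 = 5.5
Σ(x − x̄)² = 20.25 + 6.25 + 2.25 + 0.25 + 6.25 + 42.25 = 77.5
h = 1/6 + (-1.5)²/77.5 = 0.166667 + 0.0290323 = 0.196

h = 0.196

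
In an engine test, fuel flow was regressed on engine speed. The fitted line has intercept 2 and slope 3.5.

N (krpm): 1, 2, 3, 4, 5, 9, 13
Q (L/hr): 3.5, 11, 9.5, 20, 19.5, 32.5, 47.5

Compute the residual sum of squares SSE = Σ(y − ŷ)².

N=1: ŷ = 2 + 3.5·1 = 5.5; e = 3.5 − 5.5 = -2
N=2: ŷ = 2 + 3.5·2 = 9; e = 11 − 9 = 2
N=3: ŷ = 2 + 3.5·3 = 12.5; e = 9.5 − 12.5 = -3
N=4: ŷ = 2 + 3.5·4 = 16; e = 20 − 16 = 4
N=5: ŷ = 2 + 3.5·5 = 19.5; e = 19.5 − 19.5 = 0
N=9: ŷ = 2 + 3.5·9 = 33.5; e = 32.5 − 33.5 = -1
N=13: ŷ = 2 + 3.5·13 = 47.5; e = 47.5 − 47.5 = 0
SSE = 4 + 4 + 9 + 16 + 0 + 1 + 0 = 34

SSE = 34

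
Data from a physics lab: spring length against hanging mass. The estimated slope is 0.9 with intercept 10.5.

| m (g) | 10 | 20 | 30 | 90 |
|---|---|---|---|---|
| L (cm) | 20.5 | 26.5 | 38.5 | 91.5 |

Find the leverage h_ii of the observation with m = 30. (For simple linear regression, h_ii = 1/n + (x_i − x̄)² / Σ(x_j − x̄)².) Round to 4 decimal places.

h = 0.2645

m̄ = (10 + 20 + 30 + 90)/4 = 37.5
Σ(m − m̄)² = 756.25 + 306.25 + 56.25 + 2756.25 = 3875
h = 1/4 + (-7.5)²/3875 = 0.25 + 0.0145161 = 0.2645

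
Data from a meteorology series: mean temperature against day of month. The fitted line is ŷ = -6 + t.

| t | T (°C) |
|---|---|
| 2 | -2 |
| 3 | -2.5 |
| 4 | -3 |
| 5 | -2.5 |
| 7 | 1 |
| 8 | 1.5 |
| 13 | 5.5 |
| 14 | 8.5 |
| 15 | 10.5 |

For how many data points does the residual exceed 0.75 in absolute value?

5

t=2: ŷ = -6 + 2 = -4; r = -2 − (-4) = 2
t=3: ŷ = -6 + 3 = -3; r = -2.5 − (-3) = 0.5
t=4: ŷ = -6 + 4 = -2; r = -3 − (-2) = -1
t=5: ŷ = -6 + 5 = -1; r = -2.5 − (-1) = -1.5
t=7: ŷ = -6 + 7 = 1; r = 1 − 1 = 0
t=8: ŷ = -6 + 8 = 2; r = 1.5 − 2 = -0.5
t=13: ŷ = -6 + 13 = 7; r = 5.5 − 7 = -1.5
t=14: ŷ = -6 + 14 = 8; r = 8.5 − 8 = 0.5
t=15: ŷ = -6 + 15 = 9; r = 10.5 − 9 = 1.5
|r| > 0.75: t=2 (|r|=2), t=4 (|r|=1), t=5 (|r|=1.5), t=13 (|r|=1.5), t=15 (|r|=1.5) → 5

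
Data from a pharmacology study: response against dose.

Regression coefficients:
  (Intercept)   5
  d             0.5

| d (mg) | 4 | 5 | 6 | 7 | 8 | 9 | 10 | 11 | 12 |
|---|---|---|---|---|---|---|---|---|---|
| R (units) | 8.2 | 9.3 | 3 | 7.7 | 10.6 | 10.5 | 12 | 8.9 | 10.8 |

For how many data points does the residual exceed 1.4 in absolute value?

d=4: ŷ = 5 + 0.5·4 = 7; e = 8.2 − 7 = 1.2
d=5: ŷ = 5 + 0.5·5 = 7.5; e = 9.3 − 7.5 = 1.8
d=6: ŷ = 5 + 0.5·6 = 8; e = 3 − 8 = -5
d=7: ŷ = 5 + 0.5·7 = 8.5; e = 7.7 − 8.5 = -0.8
d=8: ŷ = 5 + 0.5·8 = 9; e = 10.6 − 9 = 1.6
d=9: ŷ = 5 + 0.5·9 = 9.5; e = 10.5 − 9.5 = 1
d=10: ŷ = 5 + 0.5·10 = 10; e = 12 − 10 = 2
d=11: ŷ = 5 + 0.5·11 = 10.5; e = 8.9 − 10.5 = -1.6
d=12: ŷ = 5 + 0.5·12 = 11; e = 10.8 − 11 = -0.2
|e| > 1.4: d=5 (|e|=1.8), d=6 (|e|=5), d=8 (|e|=1.6), d=10 (|e|=2), d=11 (|e|=1.6) → 5

5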